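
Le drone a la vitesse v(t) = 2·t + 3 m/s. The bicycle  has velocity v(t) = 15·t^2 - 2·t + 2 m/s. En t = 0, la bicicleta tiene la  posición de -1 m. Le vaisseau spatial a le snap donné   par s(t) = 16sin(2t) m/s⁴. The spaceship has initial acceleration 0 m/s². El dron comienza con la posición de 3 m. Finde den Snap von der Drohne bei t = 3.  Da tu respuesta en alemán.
Um dies zu lösen, müssen wir 3 Ableitungen unserer Gleichung für die Geschwindigkeit v(t) = 2·t + 3 nehmen. Die Ableitung von der Geschwindigkeit ergibt die Beschleunigung: a(t) = 2. Die Ableitung von der Beschleunigung ergibt den Ruck: j(t) = 0. Die Ableitung von dem Ruck ergibt den Snap: s(t) = 0. Wir haben den Snap s(t) = 0. Durch Einsetzen von t = 3: s(3) = 0.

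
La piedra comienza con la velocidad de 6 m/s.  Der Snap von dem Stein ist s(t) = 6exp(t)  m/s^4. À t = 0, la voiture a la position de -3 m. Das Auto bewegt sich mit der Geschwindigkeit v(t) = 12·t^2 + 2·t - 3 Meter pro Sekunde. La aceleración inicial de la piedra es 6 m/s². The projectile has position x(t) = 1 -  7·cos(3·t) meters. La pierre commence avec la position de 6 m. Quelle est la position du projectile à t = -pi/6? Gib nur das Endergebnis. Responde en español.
La posición en t = -pi/6 es x = 1.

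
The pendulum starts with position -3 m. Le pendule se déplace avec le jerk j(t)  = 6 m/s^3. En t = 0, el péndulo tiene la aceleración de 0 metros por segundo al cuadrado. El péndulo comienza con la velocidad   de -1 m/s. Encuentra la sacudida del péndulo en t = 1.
Tenemos la sacudida j(t) = 6. Sustituyendo t = 1: j(1) = 6.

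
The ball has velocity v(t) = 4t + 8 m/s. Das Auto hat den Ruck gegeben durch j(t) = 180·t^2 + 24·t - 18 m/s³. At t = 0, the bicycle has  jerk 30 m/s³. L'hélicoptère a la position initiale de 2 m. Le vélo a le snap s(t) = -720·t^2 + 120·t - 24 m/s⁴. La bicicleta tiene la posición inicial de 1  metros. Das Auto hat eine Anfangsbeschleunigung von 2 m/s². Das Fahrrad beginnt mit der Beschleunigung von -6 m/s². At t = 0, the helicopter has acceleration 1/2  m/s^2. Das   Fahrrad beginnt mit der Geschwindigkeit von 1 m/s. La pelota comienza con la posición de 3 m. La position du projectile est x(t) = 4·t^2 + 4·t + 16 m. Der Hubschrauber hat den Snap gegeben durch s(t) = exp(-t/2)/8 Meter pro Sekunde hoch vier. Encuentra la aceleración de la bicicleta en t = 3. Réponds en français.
Pour résoudre ceci, nous devons prendre 2 intégrales de notre équation du snap s(t) = -720·t^2 + 120·t - 24. L'intégrale du snap, avec j(0) = 30, donne le jerk: j(t) = -240·t^3 + 60·t^2 - 24·t + 30. La primitive du jerk, avec a(0) = -6, donne l'accélération: a(t) = -60·t^4 + 20·t^3 - 12·t^2 + 30·t - 6. En utilisant a(t) = -60·t^4 + 20·t^3 - 12·t^2 + 30·t - 6 et en substituant t = 3, nous trouvons a = -4344.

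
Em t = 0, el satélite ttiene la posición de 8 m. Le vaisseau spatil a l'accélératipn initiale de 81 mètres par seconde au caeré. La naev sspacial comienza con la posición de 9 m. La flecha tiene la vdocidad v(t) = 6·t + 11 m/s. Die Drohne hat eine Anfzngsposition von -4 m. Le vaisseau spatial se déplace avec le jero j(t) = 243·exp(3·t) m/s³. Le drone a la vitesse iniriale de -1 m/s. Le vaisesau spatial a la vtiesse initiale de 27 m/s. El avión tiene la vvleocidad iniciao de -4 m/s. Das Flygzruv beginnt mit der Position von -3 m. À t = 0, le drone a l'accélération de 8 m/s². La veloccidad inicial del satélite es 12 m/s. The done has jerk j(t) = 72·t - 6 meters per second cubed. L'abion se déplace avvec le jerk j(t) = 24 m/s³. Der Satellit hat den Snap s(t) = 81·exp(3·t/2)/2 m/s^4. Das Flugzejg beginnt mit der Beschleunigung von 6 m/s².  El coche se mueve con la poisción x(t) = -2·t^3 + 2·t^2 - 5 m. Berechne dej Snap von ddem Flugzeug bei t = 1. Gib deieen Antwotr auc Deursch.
Wir müssen unsere Gleichung für den Ruck j(t) = 24 1-mal ableiten. Die Ableitung von dem Ruck ergibt den Snap: s(t) = 0. Aus der Gleichung für den Snap s(t) = 0, setzen wir t = 1 ein und erhalten s = 0.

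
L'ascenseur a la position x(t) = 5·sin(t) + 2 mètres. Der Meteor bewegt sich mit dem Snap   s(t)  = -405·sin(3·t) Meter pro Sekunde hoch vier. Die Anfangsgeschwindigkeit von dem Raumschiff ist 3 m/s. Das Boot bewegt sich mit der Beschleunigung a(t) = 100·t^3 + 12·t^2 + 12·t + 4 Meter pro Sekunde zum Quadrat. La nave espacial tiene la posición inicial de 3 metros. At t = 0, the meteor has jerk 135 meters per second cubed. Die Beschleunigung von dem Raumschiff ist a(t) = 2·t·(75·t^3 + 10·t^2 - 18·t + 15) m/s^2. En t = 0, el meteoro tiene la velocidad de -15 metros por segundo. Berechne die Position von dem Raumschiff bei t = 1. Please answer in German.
Ausgehend von der Beschleunigung a(t) = 2·t·(75·t^3 + 10·t^2 - 18·t + 15), nehmen wir 2 Integrale. Das Integral von der Beschleunigung, mit v(0) = 3, ergibt die Geschwindigkeit: v(t) = 30·t^5 + 5·t^4 - 12·t^3 + 15·t^2 + 3. Mit ∫v(t)dt und Anwendung von x(0) = 3, finden wir x(t) = 5·t^6 + t^5 - 3·t^4 + 5·t^3 + 3·t + 3. Aus der Gleichung für die Position x(t) = 5·t^6 + t^5 - 3·t^4 + 5·t^3 + 3·t + 3, setzen wir t = 1 ein und erhalten x = 14.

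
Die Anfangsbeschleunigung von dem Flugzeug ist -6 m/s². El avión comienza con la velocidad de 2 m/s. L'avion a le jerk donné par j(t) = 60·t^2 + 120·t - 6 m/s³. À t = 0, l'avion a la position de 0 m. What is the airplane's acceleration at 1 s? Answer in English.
We need to integrate our jerk equation j(t) = 60·t^2 + 120·t - 6 1 time. The integral of jerk, with a(0) = -6, gives acceleration: a(t) = 20·t^3 + 60·t^2 - 6·t - 6. Using a(t) = 20·t^3 + 60·t^2 - 6·t - 6 and substituting t = 1, we find a = 68.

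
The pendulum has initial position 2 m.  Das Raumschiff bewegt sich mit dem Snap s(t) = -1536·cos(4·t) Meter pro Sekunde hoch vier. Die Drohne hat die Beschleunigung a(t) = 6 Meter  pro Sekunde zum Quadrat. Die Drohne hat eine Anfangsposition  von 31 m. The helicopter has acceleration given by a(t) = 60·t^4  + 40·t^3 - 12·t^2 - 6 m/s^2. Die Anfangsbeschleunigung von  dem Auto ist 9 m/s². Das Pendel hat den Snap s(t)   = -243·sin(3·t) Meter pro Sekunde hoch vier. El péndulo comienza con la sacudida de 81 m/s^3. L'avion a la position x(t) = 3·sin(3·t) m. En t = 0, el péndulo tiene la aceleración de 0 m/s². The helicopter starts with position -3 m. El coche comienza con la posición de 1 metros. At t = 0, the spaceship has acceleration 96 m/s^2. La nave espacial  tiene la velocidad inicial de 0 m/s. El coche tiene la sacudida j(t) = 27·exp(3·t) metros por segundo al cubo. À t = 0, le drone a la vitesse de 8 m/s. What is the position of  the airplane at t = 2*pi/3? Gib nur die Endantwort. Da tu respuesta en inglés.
The position at t = 2*pi/3 is x = 0.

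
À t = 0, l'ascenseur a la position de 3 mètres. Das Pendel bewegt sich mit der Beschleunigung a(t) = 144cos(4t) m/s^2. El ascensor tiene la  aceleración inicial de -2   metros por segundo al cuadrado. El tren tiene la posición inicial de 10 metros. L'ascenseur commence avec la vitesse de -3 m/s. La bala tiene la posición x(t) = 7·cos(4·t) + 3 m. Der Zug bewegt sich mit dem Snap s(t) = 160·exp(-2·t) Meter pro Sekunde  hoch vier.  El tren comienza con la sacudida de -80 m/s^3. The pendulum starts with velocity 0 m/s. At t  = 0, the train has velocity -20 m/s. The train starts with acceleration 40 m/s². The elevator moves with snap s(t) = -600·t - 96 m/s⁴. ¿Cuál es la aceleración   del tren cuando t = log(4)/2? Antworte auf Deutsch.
Ausgehend von dem Snap s(t) = 160·exp(-2·t), nehmen wir 2 Stammfunktionen. Durch Integration von dem Snap und Verwendung der Anfangsbedingung j(0) = -80, erhalten wir j(t) = -80·exp(-2·t). Mit ∫j(t)dt und Anwendung von a(0) = 40, finden wir a(t) = 40·exp(-2·t). Mit a(t) = 40·exp(-2·t) und Einsetzen von t = log(4)/2, finden wir a = 10.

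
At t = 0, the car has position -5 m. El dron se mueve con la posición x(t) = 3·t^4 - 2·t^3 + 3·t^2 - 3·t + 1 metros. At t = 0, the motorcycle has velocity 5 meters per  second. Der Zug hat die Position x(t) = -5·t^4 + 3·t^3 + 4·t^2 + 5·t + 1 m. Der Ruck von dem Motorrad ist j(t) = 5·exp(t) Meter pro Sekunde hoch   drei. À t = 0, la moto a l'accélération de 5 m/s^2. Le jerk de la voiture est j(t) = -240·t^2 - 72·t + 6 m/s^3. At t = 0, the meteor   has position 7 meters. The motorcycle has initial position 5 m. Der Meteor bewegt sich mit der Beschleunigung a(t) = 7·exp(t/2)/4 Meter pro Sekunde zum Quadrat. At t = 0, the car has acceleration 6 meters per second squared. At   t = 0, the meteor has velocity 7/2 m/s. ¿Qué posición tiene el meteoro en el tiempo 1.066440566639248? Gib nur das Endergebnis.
La posición en t = 1.066440566639248 es x = 11.9308851942814.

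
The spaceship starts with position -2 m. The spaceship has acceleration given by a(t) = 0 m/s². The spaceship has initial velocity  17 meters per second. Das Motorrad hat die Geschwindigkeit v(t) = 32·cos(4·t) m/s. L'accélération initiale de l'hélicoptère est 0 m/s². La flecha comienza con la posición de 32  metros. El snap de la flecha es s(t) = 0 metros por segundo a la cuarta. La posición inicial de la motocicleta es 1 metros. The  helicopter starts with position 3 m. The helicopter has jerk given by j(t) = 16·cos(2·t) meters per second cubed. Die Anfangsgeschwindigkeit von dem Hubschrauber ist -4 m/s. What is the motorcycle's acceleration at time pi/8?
To solve this, we need to take 1 derivative of our velocity equation v(t) = 32·cos(4·t). Differentiating velocity, we get acceleration: a(t) = -128·sin(4·t). From the given acceleration equation a(t) = -128·sin(4·t), we substitute t = pi/8 to get a = -128.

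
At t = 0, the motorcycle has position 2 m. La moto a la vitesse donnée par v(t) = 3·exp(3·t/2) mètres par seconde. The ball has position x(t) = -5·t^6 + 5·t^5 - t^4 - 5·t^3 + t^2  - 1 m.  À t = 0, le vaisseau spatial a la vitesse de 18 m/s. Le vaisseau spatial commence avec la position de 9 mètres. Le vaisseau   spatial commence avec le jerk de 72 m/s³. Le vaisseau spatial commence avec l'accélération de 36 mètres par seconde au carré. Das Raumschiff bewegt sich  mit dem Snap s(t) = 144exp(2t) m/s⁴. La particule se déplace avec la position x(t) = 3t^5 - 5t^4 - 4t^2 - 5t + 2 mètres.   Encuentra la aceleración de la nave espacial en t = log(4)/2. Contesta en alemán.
Wir müssen unsere Gleichung für den Snap s(t) = 144·exp(2·t) 2-mal integrieren. Die Stammfunktion von dem Snap, mit j(0) = 72, ergibt den Ruck: j(t) = 72·exp(2·t). Mit ∫j(t)dt und Anwendung von a(0) = 36, finden wir a(t) = 36·exp(2·t). Mit a(t) = 36·exp(2·t) und Einsetzen von t = log(4)/2, finden wir a = 144.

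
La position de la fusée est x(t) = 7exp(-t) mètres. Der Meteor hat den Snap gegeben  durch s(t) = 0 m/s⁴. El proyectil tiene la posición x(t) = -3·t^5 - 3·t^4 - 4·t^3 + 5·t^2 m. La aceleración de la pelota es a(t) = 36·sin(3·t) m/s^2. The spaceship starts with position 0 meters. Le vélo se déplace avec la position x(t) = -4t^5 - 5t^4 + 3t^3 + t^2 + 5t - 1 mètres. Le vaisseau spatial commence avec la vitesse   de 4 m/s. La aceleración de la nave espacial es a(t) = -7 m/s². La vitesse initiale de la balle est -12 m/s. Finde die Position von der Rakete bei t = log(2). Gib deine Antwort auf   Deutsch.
Aus der Gleichung für die Position x(t) = 7·exp(-t), setzen wir t = log(2) ein und erhalten x = 7/2.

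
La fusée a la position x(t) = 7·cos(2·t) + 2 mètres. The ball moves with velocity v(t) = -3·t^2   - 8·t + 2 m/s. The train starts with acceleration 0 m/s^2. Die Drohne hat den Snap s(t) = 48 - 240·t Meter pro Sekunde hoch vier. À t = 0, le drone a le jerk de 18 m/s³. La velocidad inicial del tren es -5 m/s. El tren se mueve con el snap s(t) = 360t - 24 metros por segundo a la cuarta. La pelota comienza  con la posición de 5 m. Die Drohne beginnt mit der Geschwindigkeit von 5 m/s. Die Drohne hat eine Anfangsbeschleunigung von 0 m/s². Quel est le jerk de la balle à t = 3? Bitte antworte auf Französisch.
Pour résoudre ceci, nous devons prendre 2 dérivées de notre équation de la vitesse v(t) = -3·t^2 - 8·t + 2. En prenant d/dt de v(t), nous trouvons a(t) = -6·t - 8. La dérivée de l'accélération donne le jerk: j(t) = -6. De l'équation du jerk j(t) = -6, nous substituons t = 3 pour obtenir j = -6.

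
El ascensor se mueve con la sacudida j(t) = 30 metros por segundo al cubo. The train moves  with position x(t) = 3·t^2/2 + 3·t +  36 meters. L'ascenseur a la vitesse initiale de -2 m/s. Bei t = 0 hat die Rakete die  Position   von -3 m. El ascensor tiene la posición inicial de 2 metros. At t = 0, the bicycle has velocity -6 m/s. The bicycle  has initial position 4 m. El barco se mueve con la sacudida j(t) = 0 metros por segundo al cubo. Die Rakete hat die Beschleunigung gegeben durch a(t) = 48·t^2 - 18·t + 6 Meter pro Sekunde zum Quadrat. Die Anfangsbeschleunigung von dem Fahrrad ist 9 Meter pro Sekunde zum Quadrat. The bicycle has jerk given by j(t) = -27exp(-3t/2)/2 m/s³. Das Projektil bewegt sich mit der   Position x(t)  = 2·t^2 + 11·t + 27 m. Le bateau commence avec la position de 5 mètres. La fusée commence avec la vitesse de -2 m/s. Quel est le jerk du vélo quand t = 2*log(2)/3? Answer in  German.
Wir haben den Ruck j(t) = -27·exp(-3·t/2)/2. Durch Einsetzen von t = 2*log(2)/3: j(2*log(2)/3) = -27/4.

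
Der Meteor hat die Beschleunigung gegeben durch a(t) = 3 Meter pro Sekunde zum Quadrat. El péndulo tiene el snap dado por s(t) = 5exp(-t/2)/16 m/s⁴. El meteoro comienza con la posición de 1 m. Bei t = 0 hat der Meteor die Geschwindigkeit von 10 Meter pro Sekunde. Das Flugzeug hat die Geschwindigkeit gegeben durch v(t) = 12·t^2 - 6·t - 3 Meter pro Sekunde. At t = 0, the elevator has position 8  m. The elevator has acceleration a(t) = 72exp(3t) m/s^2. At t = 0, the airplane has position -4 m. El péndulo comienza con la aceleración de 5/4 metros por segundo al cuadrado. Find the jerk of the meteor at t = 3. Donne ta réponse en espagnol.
Debemos derivar nuestra ecuación de la aceleración a(t) = 3 1 vez. Tomando d/dt de a(t), encontramos j(t) = 0. De la ecuación de la sacudida j(t) = 0, sustituimos t = 3 para obtener j = 0.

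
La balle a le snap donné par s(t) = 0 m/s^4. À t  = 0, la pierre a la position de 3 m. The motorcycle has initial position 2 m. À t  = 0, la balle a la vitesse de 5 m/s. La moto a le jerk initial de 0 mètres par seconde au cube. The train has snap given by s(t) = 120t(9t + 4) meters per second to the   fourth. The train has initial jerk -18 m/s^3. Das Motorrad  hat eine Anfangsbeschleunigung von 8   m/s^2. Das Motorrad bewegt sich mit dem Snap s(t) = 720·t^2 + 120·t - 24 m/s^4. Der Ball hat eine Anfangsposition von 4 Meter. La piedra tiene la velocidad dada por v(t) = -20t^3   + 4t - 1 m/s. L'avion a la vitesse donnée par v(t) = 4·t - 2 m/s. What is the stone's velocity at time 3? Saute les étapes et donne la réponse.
The answer is -529.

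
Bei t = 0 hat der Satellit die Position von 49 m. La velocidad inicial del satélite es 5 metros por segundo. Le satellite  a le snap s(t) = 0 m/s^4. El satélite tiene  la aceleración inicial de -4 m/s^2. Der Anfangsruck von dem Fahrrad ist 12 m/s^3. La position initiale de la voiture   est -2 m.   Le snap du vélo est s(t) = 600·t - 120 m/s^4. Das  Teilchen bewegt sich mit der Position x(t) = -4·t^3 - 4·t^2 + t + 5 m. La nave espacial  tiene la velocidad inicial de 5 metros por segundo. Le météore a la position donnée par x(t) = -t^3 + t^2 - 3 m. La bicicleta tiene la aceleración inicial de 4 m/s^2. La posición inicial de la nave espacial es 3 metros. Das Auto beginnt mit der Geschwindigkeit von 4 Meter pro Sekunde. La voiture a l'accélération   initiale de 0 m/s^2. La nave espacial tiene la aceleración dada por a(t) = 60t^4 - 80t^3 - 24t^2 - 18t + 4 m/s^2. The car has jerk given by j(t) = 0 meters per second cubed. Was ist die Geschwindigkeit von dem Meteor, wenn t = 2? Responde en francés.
Nous devons dériver notre équation de la position x(t) = -t^3 + t^2 - 3 1 fois. En prenant d/dt de x(t), nous trouvons v(t) = -3·t^2 + 2·t. De l'équation de la vitesse v(t) = -3·t^2 + 2·t, nous substituons t = 2 pour obtenir v = -8.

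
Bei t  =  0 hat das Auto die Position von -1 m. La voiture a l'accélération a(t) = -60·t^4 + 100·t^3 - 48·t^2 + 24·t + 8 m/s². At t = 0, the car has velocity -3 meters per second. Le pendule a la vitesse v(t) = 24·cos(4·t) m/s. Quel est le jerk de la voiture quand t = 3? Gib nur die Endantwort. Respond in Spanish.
En t = 3, j = -4044.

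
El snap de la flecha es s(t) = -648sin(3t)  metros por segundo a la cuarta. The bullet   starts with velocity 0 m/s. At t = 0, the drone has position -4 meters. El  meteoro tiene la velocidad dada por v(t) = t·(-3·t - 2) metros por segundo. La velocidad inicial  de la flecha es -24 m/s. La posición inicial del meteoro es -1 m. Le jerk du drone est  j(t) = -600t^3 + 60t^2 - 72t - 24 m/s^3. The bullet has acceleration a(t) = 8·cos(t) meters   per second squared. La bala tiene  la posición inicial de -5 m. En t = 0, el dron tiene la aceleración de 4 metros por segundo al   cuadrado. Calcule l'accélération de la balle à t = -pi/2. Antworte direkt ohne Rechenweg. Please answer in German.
a(-pi/2) = 0.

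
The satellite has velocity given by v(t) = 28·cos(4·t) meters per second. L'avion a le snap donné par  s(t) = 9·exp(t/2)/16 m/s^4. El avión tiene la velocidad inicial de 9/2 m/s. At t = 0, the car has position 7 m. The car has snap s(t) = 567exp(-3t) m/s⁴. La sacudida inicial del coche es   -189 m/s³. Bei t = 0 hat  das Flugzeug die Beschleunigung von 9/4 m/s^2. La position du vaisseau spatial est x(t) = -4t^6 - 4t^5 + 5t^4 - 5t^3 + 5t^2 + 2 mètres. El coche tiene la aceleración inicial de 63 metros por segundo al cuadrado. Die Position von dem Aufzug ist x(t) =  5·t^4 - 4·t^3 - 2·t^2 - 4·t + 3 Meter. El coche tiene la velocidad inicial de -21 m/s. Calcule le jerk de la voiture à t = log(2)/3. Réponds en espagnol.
Para resolver esto, necesitamos tomar 1 antiderivada de nuestra ecuación del snap s(t) = 567·exp(-3·t). Tomando ∫s(t)dt y aplicando j(0) = -189, encontramos j(t) = -189·exp(-3·t). Usando j(t) = -189·exp(-3·t) y sustituyendo t = log(2)/3, encontramos j = -189/2.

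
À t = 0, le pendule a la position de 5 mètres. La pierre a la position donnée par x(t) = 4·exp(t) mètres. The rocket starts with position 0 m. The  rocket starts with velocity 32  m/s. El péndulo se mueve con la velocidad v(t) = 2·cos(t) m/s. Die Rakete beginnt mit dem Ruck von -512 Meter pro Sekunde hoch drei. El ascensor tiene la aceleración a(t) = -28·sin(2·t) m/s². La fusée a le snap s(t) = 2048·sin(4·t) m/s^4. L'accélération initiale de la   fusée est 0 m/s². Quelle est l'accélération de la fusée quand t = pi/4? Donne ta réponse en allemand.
Um dies zu lösen, müssen wir 2 Integrale unserer Gleichung für den Snap s(t) = 2048·sin(4·t) finden. Mit ∫s(t)dt und Anwendung von j(0) = -512, finden wir j(t) = -512·cos(4·t). Die Stammfunktion von dem Ruck ist die Beschleunigung. Mit a(0) = 0 erhalten wir a(t) = -128·sin(4·t). Aus der Gleichung für die Beschleunigung a(t) = -128·sin(4·t), setzen wir t = pi/4 ein und erhalten a = 0.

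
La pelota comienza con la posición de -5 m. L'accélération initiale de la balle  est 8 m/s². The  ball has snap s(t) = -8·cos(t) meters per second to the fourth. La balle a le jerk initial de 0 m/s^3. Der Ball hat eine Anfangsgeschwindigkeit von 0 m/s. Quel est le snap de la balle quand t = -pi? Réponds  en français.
En utilisant s(t) = -8·cos(t) et en substituant t = -pi, nous trouvons s = 8.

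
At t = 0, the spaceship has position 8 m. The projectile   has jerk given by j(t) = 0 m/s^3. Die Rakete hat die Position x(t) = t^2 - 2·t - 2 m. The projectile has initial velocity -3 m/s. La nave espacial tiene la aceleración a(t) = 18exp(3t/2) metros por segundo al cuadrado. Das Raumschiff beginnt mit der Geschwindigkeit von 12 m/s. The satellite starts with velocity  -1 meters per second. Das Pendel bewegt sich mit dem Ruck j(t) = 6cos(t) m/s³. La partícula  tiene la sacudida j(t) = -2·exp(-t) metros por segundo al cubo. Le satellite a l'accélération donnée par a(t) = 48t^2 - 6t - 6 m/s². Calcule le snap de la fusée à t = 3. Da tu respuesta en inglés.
We must differentiate our position equation x(t) = t^2 - 2·t - 2 4 times. Differentiating position, we get velocity: v(t) = 2·t - 2. The derivative of velocity gives acceleration: a(t) = 2. Taking d/dt of a(t), we find j(t) = 0. Taking d/dt of j(t), we find s(t) = 0. We have snap s(t) = 0. Substituting t = 3: s(3) = 0.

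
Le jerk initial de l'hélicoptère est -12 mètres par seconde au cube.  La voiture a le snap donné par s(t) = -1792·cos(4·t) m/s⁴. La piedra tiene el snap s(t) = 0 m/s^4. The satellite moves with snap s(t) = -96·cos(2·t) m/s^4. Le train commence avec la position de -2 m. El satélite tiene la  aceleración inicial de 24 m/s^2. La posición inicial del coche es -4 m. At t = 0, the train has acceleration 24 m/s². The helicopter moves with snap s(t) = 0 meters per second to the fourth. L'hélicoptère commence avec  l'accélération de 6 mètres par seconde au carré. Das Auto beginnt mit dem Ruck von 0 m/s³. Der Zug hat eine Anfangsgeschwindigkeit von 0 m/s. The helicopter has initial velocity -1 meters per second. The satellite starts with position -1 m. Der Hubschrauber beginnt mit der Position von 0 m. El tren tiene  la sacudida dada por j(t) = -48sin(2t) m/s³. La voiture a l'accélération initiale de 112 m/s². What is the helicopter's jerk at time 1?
We need to integrate our snap equation s(t) = 0 1 time. The integral of snap, with j(0) = -12, gives jerk: j(t) = -12. From the given jerk equation j(t) = -12, we substitute t = 1 to get j = -12.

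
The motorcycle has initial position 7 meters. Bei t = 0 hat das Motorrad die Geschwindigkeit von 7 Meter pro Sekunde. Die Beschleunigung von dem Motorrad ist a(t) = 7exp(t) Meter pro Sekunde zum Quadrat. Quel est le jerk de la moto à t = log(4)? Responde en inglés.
Starting from acceleration a(t) = 7·exp(t), we take 1 derivative. Differentiating acceleration, we get jerk: j(t) = 7·exp(t). From the given jerk equation j(t) = 7·exp(t), we substitute t = log(4) to get j = 28.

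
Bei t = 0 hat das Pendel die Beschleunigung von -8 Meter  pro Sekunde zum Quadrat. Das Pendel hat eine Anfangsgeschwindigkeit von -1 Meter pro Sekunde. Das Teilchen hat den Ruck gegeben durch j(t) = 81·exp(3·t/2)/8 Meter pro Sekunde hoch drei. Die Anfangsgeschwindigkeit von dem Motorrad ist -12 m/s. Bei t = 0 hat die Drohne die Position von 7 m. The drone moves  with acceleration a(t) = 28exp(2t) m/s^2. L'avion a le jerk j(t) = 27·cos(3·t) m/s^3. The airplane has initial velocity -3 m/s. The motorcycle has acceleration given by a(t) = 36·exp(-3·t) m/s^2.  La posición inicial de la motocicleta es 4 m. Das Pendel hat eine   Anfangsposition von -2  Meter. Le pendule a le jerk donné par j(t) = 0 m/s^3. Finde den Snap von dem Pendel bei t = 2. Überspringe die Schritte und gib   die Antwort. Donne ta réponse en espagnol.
La respuesta es 0.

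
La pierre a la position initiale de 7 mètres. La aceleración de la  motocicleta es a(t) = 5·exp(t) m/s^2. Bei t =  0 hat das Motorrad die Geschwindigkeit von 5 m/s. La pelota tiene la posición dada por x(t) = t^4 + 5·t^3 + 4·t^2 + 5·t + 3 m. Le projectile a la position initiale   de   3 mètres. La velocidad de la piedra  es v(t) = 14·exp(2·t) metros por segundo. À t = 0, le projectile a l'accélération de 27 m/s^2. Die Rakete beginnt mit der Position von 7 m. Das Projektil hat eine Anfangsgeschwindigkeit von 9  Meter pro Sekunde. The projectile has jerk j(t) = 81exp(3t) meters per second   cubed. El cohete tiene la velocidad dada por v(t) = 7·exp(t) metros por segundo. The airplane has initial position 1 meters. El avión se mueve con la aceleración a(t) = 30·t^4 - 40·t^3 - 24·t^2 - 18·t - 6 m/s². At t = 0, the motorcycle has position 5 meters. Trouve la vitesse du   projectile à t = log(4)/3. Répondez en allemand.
Um dies zu lösen, müssen wir 2 Stammfunktionen unserer Gleichung für den Ruck j(t) = 81·exp(3·t) finden. Das Integral von dem Ruck, mit a(0) = 27, ergibt die Beschleunigung: a(t) = 27·exp(3·t). Die Stammfunktion von der Beschleunigung, mit v(0) = 9, ergibt die Geschwindigkeit: v(t) = 9·exp(3·t). Aus der Gleichung für die Geschwindigkeit v(t) = 9·exp(3·t), setzen wir t = log(4)/3 ein und erhalten v = 36.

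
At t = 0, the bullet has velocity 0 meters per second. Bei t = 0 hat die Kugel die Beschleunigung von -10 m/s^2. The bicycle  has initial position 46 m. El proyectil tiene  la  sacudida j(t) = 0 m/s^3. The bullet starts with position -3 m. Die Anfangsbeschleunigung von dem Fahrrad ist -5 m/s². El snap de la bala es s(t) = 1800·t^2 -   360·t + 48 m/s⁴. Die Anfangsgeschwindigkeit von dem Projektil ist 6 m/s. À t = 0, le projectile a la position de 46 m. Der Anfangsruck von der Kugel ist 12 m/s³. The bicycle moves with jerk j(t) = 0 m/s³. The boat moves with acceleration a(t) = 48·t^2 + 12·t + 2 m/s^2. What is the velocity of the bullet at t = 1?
Starting from snap s(t) = 1800·t^2 - 360·t + 48, we take 3 antiderivatives. Integrating snap and using the initial condition j(0) = 12, we get j(t) = 600·t^3 - 180·t^2 + 48·t + 12. Taking ∫j(t)dt and applying a(0) = -10, we find a(t) = 150·t^4 - 60·t^3 + 24·t^2 + 12·t - 10. Finding the integral of a(t) and using v(0) = 0: v(t) = t·(30·t^4 - 15·t^3 + 8·t^2 + 6·t - 10). From the given velocity equation v(t) = t·(30·t^4 - 15·t^3 + 8·t^2 + 6·t - 10), we substitute t = 1 to get v = 19.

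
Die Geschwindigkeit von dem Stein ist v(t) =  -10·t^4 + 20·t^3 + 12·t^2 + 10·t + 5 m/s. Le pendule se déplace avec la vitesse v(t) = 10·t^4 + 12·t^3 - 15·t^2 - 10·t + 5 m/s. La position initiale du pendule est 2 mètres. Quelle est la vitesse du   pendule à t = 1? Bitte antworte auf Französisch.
En utilisant v(t) = 10·t^4 + 12·t^3 - 15·t^2 - 10·t + 5 et en substituant t = 1, nous trouvons v = 2.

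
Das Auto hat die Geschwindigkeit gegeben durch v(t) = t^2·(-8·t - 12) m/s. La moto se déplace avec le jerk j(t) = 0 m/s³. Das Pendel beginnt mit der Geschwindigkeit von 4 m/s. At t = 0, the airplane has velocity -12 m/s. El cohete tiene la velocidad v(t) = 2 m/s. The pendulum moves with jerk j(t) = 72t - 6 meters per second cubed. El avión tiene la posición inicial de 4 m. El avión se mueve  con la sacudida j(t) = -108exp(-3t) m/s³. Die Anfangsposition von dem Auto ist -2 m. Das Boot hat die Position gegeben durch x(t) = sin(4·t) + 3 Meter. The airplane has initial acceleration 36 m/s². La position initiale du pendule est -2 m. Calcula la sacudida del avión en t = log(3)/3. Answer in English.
We have jerk j(t) = -108·exp(-3·t). Substituting t = log(3)/3: j(log(3)/3) = -36.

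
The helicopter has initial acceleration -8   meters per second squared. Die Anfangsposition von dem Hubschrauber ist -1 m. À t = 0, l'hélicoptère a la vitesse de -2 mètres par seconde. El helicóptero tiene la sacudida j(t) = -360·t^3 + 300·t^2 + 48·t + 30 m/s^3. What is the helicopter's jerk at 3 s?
From the given jerk equation j(t) = -360·t^3 + 300·t^2 + 48·t + 30, we substitute t = 3 to get j = -6846.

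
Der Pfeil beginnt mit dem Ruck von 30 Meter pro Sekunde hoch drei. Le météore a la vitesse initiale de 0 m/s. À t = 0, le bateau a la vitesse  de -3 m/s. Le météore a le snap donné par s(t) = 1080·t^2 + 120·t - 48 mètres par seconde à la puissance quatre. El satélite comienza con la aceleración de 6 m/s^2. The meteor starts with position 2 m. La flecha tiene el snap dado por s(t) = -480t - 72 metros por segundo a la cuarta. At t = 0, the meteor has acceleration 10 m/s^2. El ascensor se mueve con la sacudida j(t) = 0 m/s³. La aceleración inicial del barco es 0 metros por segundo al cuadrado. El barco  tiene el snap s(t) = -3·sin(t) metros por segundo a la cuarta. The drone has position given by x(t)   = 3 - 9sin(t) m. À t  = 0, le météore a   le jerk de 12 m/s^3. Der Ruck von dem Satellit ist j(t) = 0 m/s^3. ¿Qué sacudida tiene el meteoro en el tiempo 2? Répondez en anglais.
We must find the antiderivative of our snap equation s(t) = 1080·t^2 + 120·t - 48 1 time. The integral of snap, with j(0) = 12, gives jerk: j(t) = 360·t^3 + 60·t^2 - 48·t + 12. We have jerk j(t) = 360·t^3 + 60·t^2 - 48·t + 12. Substituting t = 2: j(2) = 3036.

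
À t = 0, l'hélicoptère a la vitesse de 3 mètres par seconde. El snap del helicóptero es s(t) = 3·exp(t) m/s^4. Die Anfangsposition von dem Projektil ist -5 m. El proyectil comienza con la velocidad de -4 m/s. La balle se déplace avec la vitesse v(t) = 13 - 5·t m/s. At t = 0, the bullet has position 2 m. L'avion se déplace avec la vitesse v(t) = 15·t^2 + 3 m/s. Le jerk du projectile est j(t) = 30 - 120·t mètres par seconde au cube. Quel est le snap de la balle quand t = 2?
Pour résoudre ceci, nous devons prendre 3 dérivées de notre équation de la vitesse v(t) = 13 - 5·t. La dérivée de la vitesse donne l'accélération: a(t) = -5. La dérivée de l'accélération donne le jerk: j(t) = 0. La dérivée du jerk donne le snap: s(t) = 0. En utilisant s(t) = 0 et en substituant t = 2, nous trouvons s = 0.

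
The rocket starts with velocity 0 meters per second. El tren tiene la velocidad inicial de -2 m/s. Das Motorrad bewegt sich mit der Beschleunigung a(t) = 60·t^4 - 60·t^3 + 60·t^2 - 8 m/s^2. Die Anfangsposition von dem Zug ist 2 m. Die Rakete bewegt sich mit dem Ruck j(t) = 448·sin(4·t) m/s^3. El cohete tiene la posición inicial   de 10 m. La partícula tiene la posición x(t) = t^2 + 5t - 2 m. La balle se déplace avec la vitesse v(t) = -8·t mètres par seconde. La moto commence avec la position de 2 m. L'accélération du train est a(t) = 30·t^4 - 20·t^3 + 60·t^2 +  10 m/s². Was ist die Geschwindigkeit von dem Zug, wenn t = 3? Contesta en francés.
Nous devons trouver l'intégrale de notre équation de l'accélération a(t) = 30·t^4 - 20·t^3 + 60·t^2 + 10 1 fois. En intégrant l'accélération et en utilisant la condition initiale v(0) = -2, nous obtenons v(t) = 6·t^5 - 5·t^4 + 20·t^3 + 10·t - 2. Nous avons la vitesse v(t) = 6·t^5 - 5·t^4 + 20·t^3 + 10·t - 2. En substituant t = 3: v(3) = 1621.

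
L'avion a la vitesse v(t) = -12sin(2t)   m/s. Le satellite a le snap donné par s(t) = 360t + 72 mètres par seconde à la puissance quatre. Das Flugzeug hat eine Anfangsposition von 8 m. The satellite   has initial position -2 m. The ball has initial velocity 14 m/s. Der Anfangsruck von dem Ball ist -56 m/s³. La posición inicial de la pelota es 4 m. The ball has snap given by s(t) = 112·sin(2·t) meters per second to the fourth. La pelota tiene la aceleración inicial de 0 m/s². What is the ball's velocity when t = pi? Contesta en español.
Partiendo del snap s(t) = 112·sin(2·t), tomamos 3 antiderivadas. Tomando ∫s(t)dt y aplicando j(0) = -56, encontramos j(t) = -56·cos(2·t). Tomando ∫j(t)dt y aplicando a(0) = 0, encontramos a(t) = -28·sin(2·t). Tomando ∫a(t)dt y aplicando v(0) = 14, encontramos v(t) = 14·cos(2·t). De la ecuación de la velocidad v(t) = 14·cos(2·t), sustituimos t = pi para obtener v = 14.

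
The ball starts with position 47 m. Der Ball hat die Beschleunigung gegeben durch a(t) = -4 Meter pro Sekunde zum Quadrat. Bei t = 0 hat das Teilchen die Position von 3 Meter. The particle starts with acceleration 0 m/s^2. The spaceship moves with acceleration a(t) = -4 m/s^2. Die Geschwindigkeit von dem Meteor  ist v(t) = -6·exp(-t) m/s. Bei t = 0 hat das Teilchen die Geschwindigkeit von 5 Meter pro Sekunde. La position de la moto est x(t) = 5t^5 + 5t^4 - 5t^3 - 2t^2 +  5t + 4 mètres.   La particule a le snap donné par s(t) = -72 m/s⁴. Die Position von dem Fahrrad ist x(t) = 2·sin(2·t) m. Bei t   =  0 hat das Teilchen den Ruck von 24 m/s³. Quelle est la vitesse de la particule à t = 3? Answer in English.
We need to integrate our snap equation s(t) = -72 3 times. Integrating snap and using the initial condition j(0) = 24, we get j(t) = 24 - 72·t. The antiderivative of jerk, with a(0) = 0, gives acceleration: a(t) = 12·t·(2 - 3·t). Integrating acceleration and using the initial condition v(0) = 5, we get v(t) = -12·t^3 + 12·t^2 + 5. We have velocity v(t) = -12·t^3 + 12·t^2 + 5. Substituting t = 3: v(3) = -211.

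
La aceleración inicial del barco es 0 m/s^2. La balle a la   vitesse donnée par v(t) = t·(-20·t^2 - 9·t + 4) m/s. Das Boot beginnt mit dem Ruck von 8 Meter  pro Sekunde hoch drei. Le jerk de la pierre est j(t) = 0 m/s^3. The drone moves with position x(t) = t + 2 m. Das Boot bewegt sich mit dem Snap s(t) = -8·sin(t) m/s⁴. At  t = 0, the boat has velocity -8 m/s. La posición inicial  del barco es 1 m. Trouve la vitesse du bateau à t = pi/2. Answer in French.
Nous devons intégrer notre équation du snap s(t) = -8·sin(t) 3 fois. En intégrant le snap et en utilisant la condition initiale j(0) = 8, nous obtenons j(t) = 8·cos(t). La primitive du jerk, avec a(0) = 0, donne l'accélération: a(t) = 8·sin(t). En prenant ∫a(t)dt et en appliquant v(0) = -8, nous trouvons v(t) = -8·cos(t). Nous avons la vitesse v(t) = -8·cos(t). En substituant t = pi/2: v(pi/2) = 0.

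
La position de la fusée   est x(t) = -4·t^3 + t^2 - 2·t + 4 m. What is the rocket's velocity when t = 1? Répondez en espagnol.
Partiendo de la posición x(t) = -4·t^3 + t^2 - 2·t + 4, tomamos 1 derivada. Derivando la posición, obtenemos la velocidad: v(t) = -12·t^2 + 2·t - 2. Usando v(t) = -12·t^2 + 2·t - 2 y sustituyendo t = 1, encontramos v = -12.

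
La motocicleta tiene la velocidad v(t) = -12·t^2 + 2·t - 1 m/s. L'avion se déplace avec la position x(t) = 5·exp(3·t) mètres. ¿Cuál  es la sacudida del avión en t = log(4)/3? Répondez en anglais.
To solve this, we need to take 3 derivatives of our position equation x(t) = 5·exp(3·t). Taking d/dt of x(t), we find v(t) = 15·exp(3·t). Taking d/dt of v(t), we find a(t) = 45·exp(3·t). Differentiating acceleration, we get jerk: j(t) = 135·exp(3·t). Using j(t) = 135·exp(3·t) and substituting t = log(4)/3, we find j = 540.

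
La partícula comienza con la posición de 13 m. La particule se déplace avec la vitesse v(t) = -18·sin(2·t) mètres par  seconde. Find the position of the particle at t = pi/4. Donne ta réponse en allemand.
Um dies zu lösen, müssen wir 1 Integral unserer Gleichung für die Geschwindigkeit v(t) = -18·sin(2·t) finden. Mit ∫v(t)dt und Anwendung von x(0) = 13, finden wir x(t) = 9·cos(2·t) + 4. Mit x(t) = 9·cos(2·t) + 4 und Einsetzen von t = pi/4, finden wir x = 4.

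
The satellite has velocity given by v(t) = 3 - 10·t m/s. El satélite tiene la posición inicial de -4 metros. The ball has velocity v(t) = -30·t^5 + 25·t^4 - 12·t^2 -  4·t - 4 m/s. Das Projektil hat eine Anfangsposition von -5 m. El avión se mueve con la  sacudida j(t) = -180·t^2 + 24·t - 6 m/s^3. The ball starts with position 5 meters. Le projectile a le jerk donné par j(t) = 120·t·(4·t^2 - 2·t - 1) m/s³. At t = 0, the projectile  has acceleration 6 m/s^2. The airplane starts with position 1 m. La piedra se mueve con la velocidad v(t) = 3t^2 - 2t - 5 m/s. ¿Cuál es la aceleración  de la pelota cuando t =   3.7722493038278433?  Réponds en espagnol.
Debemos derivar nuestra ecuación de la velocidad v(t) = -30·t^5 + 25·t^4 - 12·t^2 - 4·t - 4 1 vez. Derivando la velocidad, obtenemos la aceleración: a(t) = -150·t^4 + 100·t^3 - 24·t - 4. Usando a(t) = -150·t^4 + 100·t^3 - 24·t - 4 y sustituyendo t = 3.7722493038278433, encontramos a = -25100.0320985084.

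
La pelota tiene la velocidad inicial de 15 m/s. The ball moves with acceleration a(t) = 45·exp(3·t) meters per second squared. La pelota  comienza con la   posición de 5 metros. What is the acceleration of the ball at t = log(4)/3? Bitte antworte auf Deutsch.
Mit a(t) = 45·exp(3·t) und Einsetzen von t = log(4)/3, finden wir a = 180.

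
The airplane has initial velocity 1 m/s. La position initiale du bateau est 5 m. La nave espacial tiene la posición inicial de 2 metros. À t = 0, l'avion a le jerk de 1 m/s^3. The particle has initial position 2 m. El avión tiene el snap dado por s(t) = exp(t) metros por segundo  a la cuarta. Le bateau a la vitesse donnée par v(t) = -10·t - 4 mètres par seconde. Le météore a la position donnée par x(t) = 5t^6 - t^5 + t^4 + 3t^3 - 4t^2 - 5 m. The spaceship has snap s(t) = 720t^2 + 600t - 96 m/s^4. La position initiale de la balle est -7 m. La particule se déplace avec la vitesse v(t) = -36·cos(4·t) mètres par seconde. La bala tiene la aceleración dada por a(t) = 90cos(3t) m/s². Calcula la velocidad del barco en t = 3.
Tenemos la velocidad v(t) = -10·t - 4. Sustituyendo t = 3: v(3) = -34.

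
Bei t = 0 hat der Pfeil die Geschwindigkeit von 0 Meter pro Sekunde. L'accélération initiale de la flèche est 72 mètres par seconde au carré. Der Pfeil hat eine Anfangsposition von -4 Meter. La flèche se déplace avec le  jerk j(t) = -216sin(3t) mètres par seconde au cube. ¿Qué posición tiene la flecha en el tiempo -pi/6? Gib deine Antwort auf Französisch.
Pour résoudre ceci, nous devons prendre 3 intégrales de notre équation du jerk j(t) = -216·sin(3·t). L'intégrale du jerk est l'accélération. En utilisant a(0) = 72, nous obtenons a(t) = 72·cos(3·t). En intégrant l'accélération et en utilisant la condition initiale v(0) = 0, nous obtenons v(t) = 24·sin(3·t). L'intégrale de la vitesse, avec x(0) = -4, donne la position: x(t) = 4 - 8·cos(3·t). Nous avons la position x(t) = 4 - 8·cos(3·t). En substituant t = -pi/6: x(-pi/6) = 4.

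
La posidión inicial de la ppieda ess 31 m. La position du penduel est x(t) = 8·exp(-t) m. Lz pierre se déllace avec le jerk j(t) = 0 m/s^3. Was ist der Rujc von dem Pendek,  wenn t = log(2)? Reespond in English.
We must differentiate our position equation x(t) = 8·exp(-t) 3 times. Differentiating position, we get velocity: v(t) = -8·exp(-t). Taking d/dt of v(t), we find a(t) = 8·exp(-t). Differentiating acceleration, we get jerk: j(t) = -8·exp(-t). From the given jerk equation j(t) = -8·exp(-t), we substitute t = log(2) to get j = -4.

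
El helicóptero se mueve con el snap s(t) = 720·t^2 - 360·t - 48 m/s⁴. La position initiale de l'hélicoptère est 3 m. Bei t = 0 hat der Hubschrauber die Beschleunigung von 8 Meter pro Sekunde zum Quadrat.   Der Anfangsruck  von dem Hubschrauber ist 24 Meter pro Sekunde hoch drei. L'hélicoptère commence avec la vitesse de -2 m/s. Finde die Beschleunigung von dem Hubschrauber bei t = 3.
Wir müssen die Stammfunktion unserer Gleichung für den Snap s(t) = 720·t^2 - 360·t - 48 2-mal finden. Mit ∫s(t)dt und Anwendung von j(0) = 24, finden wir j(t) = 240·t^3 - 180·t^2 - 48·t + 24. Die Stammfunktion von dem Ruck ist die Beschleunigung. Mit a(0) = 8 erhalten wir a(t) = 60·t^4 - 60·t^3 - 24·t^2 + 24·t + 8. Wir haben die Beschleunigung a(t) = 60·t^4 - 60·t^3 - 24·t^2 + 24·t + 8. Durch Einsetzen von t = 3: a(3) = 3104.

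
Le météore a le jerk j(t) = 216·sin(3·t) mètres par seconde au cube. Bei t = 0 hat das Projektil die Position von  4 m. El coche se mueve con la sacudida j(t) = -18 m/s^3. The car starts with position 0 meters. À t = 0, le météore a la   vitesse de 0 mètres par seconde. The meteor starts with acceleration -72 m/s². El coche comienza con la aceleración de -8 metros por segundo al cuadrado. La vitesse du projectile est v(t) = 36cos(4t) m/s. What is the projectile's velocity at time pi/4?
We have velocity v(t) = 36·cos(4·t). Substituting t = pi/4: v(pi/4) = -36.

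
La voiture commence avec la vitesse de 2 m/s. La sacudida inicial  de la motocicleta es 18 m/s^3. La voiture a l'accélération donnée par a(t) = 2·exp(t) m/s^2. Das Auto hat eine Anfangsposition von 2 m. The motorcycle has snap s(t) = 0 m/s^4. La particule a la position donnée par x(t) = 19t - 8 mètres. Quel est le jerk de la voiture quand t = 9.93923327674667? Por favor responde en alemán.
Um dies zu lösen, müssen wir 1 Ableitung unserer Gleichung für die Beschleunigung a(t) = 2·exp(t) nehmen. Durch Ableiten von der Beschleunigung erhalten wir den Ruck: j(t) = 2·exp(t). Wir haben den Ruck j(t) = 2·exp(t). Durch Einsetzen von t = 9.93923327674667: j(9.93923327674667) = 41455.6913406969.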